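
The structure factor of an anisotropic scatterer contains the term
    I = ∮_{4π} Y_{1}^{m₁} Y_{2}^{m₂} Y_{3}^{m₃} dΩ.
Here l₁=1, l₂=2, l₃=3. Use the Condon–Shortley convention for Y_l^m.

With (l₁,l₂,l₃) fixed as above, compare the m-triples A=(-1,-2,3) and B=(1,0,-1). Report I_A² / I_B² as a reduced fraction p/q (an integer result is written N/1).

l's match ⇒ only the (l;m) 3-j factors differ between A and B.
A: triangle coeff Δ(1,2,3) = 1/105; Σ_t [0,0]: t=0:+1/48 = 1/48; (3j)²=1/7 [(1 2 3; -1 -2 3)], sign=+1
B: triangle coeff Δ(1,2,3) = 1/105; Σ_t [0,0]: t=0:+1/8 = 1/8; (3j)²=2/35 [(1 2 3; 1 0 -1)], sign=+1
I_A²/I_B² = (1/7)/(2/35) = 5/2

5/2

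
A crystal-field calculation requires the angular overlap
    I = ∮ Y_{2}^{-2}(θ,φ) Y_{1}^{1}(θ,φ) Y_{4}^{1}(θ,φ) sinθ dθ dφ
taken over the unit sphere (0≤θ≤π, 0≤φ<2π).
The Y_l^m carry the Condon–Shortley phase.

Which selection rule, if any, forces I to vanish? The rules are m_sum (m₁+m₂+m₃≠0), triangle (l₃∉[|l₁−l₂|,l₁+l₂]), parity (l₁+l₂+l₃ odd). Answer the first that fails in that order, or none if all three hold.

triangle

Σmᵢ = 0  ✓
l₃∈[|l₁−l₂|,l₁+l₂]=[1,3], have l₃=4  ✗
Σlᵢ = 7 ⇒ odd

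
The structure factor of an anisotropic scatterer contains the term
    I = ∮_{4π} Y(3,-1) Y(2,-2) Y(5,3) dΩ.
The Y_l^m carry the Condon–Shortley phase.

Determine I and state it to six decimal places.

Rules hold: Σm=0, L=10 even, 1≤5≤5.
N = 7·5·11 = 385
Δ = 0!·6!·4!/11! = 1/2310
Racah Σ t=0..0: t=0:+1/144 = 1/144
⇒ 3j(3 2 5; 0 0 0)² = 10/231, sgn -1
Racah Σ t=0..0: t=0:+1/1152 = 1/1152
⇒ 3j(3 2 5; -1 -2 3)² = 1/33, sgn +1
4πI² = N·(3j₀)²·(3jₘ)² = 50/99
I = -1·√(0.505051/4π) = -0.20047604

-0.200476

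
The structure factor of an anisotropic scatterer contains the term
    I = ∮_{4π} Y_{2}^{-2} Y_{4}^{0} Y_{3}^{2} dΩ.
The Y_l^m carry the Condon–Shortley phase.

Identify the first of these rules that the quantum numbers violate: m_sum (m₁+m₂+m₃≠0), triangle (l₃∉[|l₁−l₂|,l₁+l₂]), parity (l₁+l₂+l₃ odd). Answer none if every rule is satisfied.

m₁+m₂+m₃ = -2 + 0 + 2 = 0  ✓
triangle: |2−4|=2 ≤ l₃=3 ≤ 2+4=6  ✓
parity: l₁+l₂+l₃ = 9 is odd  ✗

parity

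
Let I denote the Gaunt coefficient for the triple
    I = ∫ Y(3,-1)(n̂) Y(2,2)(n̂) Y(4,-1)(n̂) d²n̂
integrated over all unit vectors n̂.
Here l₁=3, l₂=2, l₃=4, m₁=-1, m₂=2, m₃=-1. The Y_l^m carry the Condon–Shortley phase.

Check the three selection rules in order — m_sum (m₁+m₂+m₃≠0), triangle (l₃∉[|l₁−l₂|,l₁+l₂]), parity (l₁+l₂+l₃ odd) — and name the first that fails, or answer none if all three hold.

Σmᵢ = 0  ✓
l₃∈[|l₁−l₂|,l₁+l₂]=[1,5], have l₃=4  ✓
Σlᵢ = 9 ⇒ odd  ✗

parity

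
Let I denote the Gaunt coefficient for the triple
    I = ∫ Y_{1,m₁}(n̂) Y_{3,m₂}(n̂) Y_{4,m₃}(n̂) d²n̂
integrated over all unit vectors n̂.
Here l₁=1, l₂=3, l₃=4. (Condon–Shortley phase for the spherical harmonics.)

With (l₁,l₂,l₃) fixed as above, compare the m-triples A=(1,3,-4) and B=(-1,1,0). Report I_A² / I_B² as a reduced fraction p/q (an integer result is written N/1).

14/3

l's match ⇒ only the (l;m) 3-j factors differ between A and B.
A: triangle coeff Δ(1,3,4) = 1/252; Σ_t [0,0]: t=0:+1/1440 = 1/1440; (3j)²=1/9 [(1 3 4; 1 3 -4)], sign=+1
B: triangle coeff Δ(1,3,4) = 1/252; Σ_t [0,0]: t=0:+1/96 = 1/96; (3j)²=1/42 [(1 3 4; -1 1 0)], sign=+1
I_A²/I_B² = (1/9)/(1/42) = 14/3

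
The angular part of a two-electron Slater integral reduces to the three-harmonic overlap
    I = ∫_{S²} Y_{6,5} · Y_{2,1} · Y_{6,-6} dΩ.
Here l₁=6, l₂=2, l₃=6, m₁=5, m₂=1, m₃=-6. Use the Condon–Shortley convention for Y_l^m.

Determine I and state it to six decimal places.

0.178412

Checks pass: Σm=0; 14 even; l₃=6∈[4,8].
(2·6+1)(2·2+1)(2·6+1) = 845
Δ: 2! 10! 2! / 15! → 1/90090
sum: t=0:+1/69120 t=1:−1/14400 t=2:+1/69120 = -7/172800
3j²(6 2 6; 0 0 0) = Δ·Π!·Σ² = 14/715  (sign -1)
sum: t=1:−1/7257600 = -1/7257600
3j²(6 2 6; 5 1 -6) = Δ·Π!·Σ² = 11/455  (sign -1)
combine: 4πI² = 845·14/715·11/455 = 2/5
take √, sign +1: I = 0.17841241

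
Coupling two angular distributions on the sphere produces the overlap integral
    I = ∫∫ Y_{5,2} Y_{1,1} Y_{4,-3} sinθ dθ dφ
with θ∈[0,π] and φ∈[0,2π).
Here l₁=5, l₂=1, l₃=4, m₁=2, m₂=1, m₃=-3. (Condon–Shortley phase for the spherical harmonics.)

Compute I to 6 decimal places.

Rules hold: Σm=0, L=10 even, 4≤4≤6.
N = 11·3·9 = 297
Δ = 2!·8!·0!/11! = 1/495
Racah Σ t=1..1: t=1:−1/576 = -1/576
⇒ 3j(5 1 4; 0 0 0)² = 5/99, sgn -1
Racah Σ t=2..2: t=2:+1/10080 = 1/10080
⇒ 3j(5 1 4; 2 1 -3)² = 1/165, sgn -1
4πI² = N·(3j₀)²·(3jₘ)² = 1/11
I = +1·√(0.0909091/4π) = 0.08505478

0.085055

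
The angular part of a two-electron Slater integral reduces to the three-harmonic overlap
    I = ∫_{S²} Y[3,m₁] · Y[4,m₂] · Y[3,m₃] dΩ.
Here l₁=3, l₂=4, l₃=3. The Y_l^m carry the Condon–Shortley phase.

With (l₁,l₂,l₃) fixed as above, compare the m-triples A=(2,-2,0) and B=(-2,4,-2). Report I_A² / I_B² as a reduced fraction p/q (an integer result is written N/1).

3/70

l's match ⇒ only the (l;m) 3-j factors differ between A and B.
A: triangle coeff Δ(3,4,3) = 1/34650; Σ_t [0,1]: t=0:+1/96 t=1:−1/72 = -1/288; (3j)²=1/462 [(3 4 3; 2 -2 0)], sign=+1
B: triangle coeff Δ(3,4,3) = 1/34650; Σ_t [4,4]: t=4:+1/576 = 1/576; (3j)²=5/99 [(3 4 3; -2 4 -2)], sign=-1
I_A²/I_B² = (1/462)/(5/99) = 3/70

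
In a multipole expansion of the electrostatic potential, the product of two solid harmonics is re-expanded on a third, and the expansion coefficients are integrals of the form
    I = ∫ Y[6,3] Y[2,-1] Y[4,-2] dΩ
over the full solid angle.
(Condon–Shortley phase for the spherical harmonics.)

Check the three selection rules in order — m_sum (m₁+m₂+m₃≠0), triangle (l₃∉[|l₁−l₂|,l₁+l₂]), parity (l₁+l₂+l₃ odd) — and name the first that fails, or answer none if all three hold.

m₁+m₂+m₃ = 3 − 1 − 2 = 0  ✓
triangle: |6−2|=4 ≤ l₃=4 ≤ 6+2=8  ✓
parity: l₁+l₂+l₃ = 12 is even  ✓

none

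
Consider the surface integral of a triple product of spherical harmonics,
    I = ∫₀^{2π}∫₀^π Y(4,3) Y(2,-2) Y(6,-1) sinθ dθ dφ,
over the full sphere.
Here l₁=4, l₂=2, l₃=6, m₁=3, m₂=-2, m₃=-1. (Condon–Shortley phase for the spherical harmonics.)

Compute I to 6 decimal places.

m-sum 0 ✓  L=12 even ✓  2≤6≤6 ✓
Π(2lᵢ+1) = 9×5×13 = 585
triangle coeff Δ(4,2,6) = 1/6435
Σ_t [0,0]: t=0:+1/2304 = 1/2304
(3j)²=5/143 [(4 2 6; 0 0 0)], sign=+1
Σ_t [0,0]: t=0:+1/120960 = 1/120960
(3j)²=1/1287 [(4 2 6; 3 -2 -1)], sign=-1
⇒ 4πI² = 25/1573
I = (-1)√(25/1573/(4π)) = -0.03556319

-0.035563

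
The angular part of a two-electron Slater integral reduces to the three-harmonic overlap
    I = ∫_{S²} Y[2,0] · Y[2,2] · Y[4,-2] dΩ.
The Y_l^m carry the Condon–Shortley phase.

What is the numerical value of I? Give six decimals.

0.156078

m-sum 0 ✓  L=8 even ✓  0≤4≤4 ✓
Π(2lᵢ+1) = 5×5×9 = 225
triangle coeff Δ(2,2,4) = 1/630
Σ_t [0,0]: t=0:+1/16 = 1/16
(3j)²=2/35 [(2 2 4; 0 0 0)], sign=+1
Σ_t [0,0]: t=0:+1/96 = 1/96
(3j)²=1/42 [(2 2 4; 0 2 -2)], sign=+1
⇒ 4πI² = 15/49
I = (+1)√(15/49/(4π)) = 0.15607835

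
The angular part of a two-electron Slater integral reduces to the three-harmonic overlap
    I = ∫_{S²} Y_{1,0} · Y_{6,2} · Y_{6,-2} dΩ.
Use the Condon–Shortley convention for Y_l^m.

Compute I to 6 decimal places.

0.000000

L=13 odd ⇒ parity kills the (l;000) factor ⇒ I = 0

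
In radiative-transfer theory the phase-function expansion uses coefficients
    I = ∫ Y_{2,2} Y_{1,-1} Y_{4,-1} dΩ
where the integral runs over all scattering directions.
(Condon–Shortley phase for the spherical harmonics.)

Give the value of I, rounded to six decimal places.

l₃=4 ∉ [1,3] — triangle fails ⇒ I = 0

0.000000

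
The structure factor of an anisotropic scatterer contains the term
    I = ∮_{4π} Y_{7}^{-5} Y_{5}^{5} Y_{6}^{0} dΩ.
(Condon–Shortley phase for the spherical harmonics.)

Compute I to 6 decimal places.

Checks pass: Σm=0; 18 even; l₃=6∈[2,12].
(2·7+1)(2·5+1)(2·6+1) = 2145
Δ: 6! 8! 4! / 19! → 1/174594420
sum: t=1:−1/4147200 t=2:+1/207360 t=3:−1/82944 t=4:+1/207360 t=5:−1/4147200 = -1/345600
3j²(7 5 6; 0 0 0) = Δ·Π!·Σ² = 420/46189  (sign -1)
sum: t=6:+1/24883200 = 1/24883200
3j²(7 5 6; -5 5 0) = Δ·Π!·Σ² = 70/4199  (sign +1)
combine: 4πI² = 2145·420/46189·70/4199 = 441000/1356277
take √, sign -1: I = -0.16085707

-0.160857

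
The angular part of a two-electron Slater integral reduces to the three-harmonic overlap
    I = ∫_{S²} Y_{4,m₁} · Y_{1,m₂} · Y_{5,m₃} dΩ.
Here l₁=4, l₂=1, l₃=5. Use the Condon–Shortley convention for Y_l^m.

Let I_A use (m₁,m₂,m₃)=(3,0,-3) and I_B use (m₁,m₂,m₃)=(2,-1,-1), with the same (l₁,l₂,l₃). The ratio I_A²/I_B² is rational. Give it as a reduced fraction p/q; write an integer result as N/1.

l's match ⇒ only the (l;m) 3-j factors differ between A and B.
A: triangle coeff Δ(4,1,5) = 1/495; Σ_t [0,0]: t=0:+1/5040 = 1/5040; (3j)²=16/495 [(4 1 5; 3 0 -3)], sign=+1
B: triangle coeff Δ(4,1,5) = 1/495; Σ_t [0,0]: t=0:+1/2880 = 1/2880; (3j)²=2/165 [(4 1 5; 2 -1 -1)], sign=+1
I_A²/I_B² = (16/495)/(2/165) = 8/3

8/3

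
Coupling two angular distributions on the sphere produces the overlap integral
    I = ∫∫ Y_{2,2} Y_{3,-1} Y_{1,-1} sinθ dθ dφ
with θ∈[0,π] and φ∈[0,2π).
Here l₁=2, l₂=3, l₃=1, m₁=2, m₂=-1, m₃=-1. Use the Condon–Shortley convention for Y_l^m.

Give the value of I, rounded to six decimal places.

m-sum 0 ✓  L=6 even ✓  1≤1≤5 ✓
Π(2lᵢ+1) = 5×7×3 = 105
triangle coeff Δ(2,3,1) = 1/105
Σ_t [2,2]: t=2:+1/4 = 1/4
(3j)²=3/35 [(2 3 1; 0 0 0)], sign=-1
Σ_t [0,0]: t=0:+1/48 = 1/48
(3j)²=1/105 [(2 3 1; 2 -1 -1)], sign=+1
⇒ 4πI² = 3/35
I = (-1)√(3/35/(4π)) = -0.08258890

-0.082589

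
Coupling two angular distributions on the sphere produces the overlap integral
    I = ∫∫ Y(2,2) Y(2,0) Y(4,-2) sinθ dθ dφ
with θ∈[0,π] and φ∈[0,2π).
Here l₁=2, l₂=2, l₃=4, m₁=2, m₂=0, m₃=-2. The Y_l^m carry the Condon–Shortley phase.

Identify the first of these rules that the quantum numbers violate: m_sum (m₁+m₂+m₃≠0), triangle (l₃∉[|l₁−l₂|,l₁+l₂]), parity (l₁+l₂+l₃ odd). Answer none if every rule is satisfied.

m₁+m₂+m₃ = 2 + 0 − 2 = 0  ✓
triangle: |2−2|=0 ≤ l₃=4 ≤ 2+2=4  ✓
parity: l₁+l₂+l₃ = 8 is even  ✓

none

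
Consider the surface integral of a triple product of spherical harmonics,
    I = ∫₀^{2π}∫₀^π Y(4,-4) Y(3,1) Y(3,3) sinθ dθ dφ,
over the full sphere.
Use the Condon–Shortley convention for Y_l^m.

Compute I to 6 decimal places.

Checks pass: Σm=0; 10 even; l₃=3∈[1,7].
(2·4+1)(2·3+1)(2·3+1) = 441
Δ: 4! 4! 2! / 11! → 1/34650
sum: t=1:−1/72 t=2:+1/16 t=3:−1/72 = 5/144
3j²(4 3 3; 0 0 0) = Δ·Π!·Σ² = 2/77  (sign -1)
sum: t=4:+1/1152 = 1/1152
3j²(4 3 3; -4 1 3) = Δ·Π!·Σ² = 1/33  (sign +1)
combine: 4πI² = 441·2/77·1/33 = 42/121
take √, sign -1: I = -0.16619847

-0.166198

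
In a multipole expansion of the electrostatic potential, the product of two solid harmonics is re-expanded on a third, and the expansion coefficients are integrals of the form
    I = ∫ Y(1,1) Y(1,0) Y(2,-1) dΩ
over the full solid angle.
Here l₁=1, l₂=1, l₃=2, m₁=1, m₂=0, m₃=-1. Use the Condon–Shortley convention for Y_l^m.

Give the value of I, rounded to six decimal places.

-0.218510

Checks pass: Σm=0; 4 even; l₃=2∈[0,2].
(2·1+1)(2·1+1)(2·2+1) = 45
Δ: 0! 2! 2! / 5! → 1/30
sum: t=0:+1/1 = 1/1
3j²(1 1 2; 0 0 0) = Δ·Π!·Σ² = 2/15  (sign +1)
sum: t=0:+1/2 = 1/2
3j²(1 1 2; 1 0 -1) = Δ·Π!·Σ² = 1/10  (sign -1)
combine: 4πI² = 45·2/15·1/10 = 3/5
take √, sign -1: I = -0.21850969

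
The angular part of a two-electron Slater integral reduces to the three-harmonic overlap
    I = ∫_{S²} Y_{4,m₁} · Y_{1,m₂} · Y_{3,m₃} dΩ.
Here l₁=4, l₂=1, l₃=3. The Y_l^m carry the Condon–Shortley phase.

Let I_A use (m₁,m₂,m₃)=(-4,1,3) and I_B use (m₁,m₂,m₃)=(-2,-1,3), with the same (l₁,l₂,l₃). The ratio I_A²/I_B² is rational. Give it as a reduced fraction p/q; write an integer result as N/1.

l's match ⇒ only the (l;m) 3-j factors differ between A and B.
A: triangle coeff Δ(4,1,3) = 1/252; Σ_t [2,2]: t=2:+1/1440 = 1/1440; (3j)²=1/9 [(4 1 3; -4 1 3)], sign=+1
B: triangle coeff Δ(4,1,3) = 1/252; Σ_t [0,0]: t=0:+1/1440 = 1/1440; (3j)²=1/252 [(4 1 3; -2 -1 3)], sign=+1
I_A²/I_B² = (1/9)/(1/252) = 28/1

28/1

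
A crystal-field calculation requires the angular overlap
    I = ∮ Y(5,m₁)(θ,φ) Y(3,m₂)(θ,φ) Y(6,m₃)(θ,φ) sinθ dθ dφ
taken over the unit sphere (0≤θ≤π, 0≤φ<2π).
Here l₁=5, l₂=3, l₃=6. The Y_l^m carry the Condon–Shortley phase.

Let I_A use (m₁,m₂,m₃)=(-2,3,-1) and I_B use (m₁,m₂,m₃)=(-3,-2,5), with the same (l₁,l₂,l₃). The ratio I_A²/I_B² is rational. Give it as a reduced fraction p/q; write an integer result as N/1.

Shared (l₁,l₂,l₃)=(5,3,6): N and (l;000)² cancel in I_A²/I_B².
A: Δ = 2!·8!·4!/15! = 1/675675; Racah Σ t=2..2: t=2:+1/34560 = 1/34560; ⇒ 3j(5 3 6; -2 3 -1)² = 7/429, sgn -1
B: Δ = 2!·8!·4!/15! = 1/675675; Racah Σ t=0..1: t=0:+1/483840 t=1:−1/120960 = -1/161280; ⇒ 3j(5 3 6; -3 -2 5)² = 2/91, sgn +1
I_A²/I_B² = (7/429)/(2/91) = 49/66

49/66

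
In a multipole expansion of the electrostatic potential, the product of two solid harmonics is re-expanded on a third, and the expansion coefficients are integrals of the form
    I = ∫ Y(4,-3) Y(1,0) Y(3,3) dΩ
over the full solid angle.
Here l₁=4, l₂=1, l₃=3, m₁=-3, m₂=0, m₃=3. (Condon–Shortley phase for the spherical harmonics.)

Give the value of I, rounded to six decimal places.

-0.162868

m-sum 0 ✓  L=8 even ✓  3≤3≤5 ✓
Π(2lᵢ+1) = 9×3×7 = 189
triangle coeff Δ(4,1,3) = 1/252
Σ_t [1,1]: t=1:−1/36 = -1/36
(3j)²=4/63 [(4 1 3; 0 0 0)], sign=+1
Σ_t [1,1]: t=1:−1/720 = -1/720
(3j)²=1/36 [(4 1 3; -3 0 3)], sign=-1
⇒ 4πI² = 1/3
I = (-1)√(1/3/(4π)) = -0.16286750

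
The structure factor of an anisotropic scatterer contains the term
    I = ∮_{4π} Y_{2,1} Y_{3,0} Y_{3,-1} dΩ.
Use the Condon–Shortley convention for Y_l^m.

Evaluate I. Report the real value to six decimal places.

-0.059471

Checks pass: Σm=0; 8 even; l₃=3∈[1,5].
(2·2+1)(2·3+1)(2·3+1) = 245
Δ: 2! 2! 4! / 9! → 1/3780
sum: t=0:+1/24 t=1:−1/4 t=2:+1/24 = -1/6
3j²(2 3 3; 0 0 0) = Δ·Π!·Σ² = 4/105  (sign +1)
sum: t=0:+1/12 t=1:−1/8 = -1/24
3j²(2 3 3; 1 0 -1) = Δ·Π!·Σ² = 1/210  (sign -1)
combine: 4πI² = 245·4/105·1/210 = 2/45
take √, sign -1: I = -0.05947080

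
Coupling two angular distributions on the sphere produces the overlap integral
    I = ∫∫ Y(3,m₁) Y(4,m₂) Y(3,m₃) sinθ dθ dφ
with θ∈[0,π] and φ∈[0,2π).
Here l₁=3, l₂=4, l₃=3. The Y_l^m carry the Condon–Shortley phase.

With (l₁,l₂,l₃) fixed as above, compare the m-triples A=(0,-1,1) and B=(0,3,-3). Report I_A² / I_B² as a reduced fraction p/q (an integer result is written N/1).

5/21

Shared (l₁,l₂,l₃)=(3,4,3): N and (l;000)² cancel in I_A²/I_B².
A: Δ = 4!·2!·4!/11! = 1/34650; Racah Σ t=1..3: t=1:−1/48 t=2:+1/24 t=3:−1/288 = 5/288; ⇒ 3j(3 4 3; 0 -1 1)² = 5/462, sgn +1
B: Δ = 4!·2!·4!/11! = 1/34650; Racah Σ t=3..3: t=3:−1/288 = -1/288; ⇒ 3j(3 4 3; 0 3 -3)² = 1/22, sgn -1
I_A²/I_B² = (5/462)/(1/22) = 5/21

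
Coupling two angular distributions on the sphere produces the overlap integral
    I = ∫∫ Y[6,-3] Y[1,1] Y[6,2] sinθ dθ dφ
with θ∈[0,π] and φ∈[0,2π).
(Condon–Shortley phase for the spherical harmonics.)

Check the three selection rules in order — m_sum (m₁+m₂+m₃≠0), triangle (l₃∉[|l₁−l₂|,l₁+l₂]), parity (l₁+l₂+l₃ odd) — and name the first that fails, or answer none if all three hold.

parity

m₁+m₂+m₃ = -3 + 1 + 2 = 0  ✓
triangle: |6−1|=5 ≤ l₃=6 ≤ 6+1=7  ✓
parity: l₁+l₂+l₃ = 13 is odd  ✗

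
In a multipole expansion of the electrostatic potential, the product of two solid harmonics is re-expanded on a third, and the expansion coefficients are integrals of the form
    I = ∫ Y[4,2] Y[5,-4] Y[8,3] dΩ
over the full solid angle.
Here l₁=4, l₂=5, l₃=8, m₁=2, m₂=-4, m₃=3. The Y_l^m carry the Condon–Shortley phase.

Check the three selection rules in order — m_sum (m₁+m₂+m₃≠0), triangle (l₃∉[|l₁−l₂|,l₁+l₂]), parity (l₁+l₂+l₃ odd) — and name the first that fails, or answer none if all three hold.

m_sum

Σmᵢ = 1  ✗
l₃∈[|l₁−l₂|,l₁+l₂]=[1,9], have l₃=8
Σlᵢ = 17 ⇒ odd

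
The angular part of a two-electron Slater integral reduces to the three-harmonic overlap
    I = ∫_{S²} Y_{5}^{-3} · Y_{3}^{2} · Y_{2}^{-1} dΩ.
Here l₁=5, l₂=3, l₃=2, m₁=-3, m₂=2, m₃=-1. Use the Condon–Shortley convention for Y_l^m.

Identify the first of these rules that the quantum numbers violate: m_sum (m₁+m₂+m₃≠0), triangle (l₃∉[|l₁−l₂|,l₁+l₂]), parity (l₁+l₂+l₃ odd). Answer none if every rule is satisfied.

m₁+m₂+m₃ = -3 + 2 − 1 = -2  ✗
triangle: |5−3|=2 ≤ l₃=2 ≤ 5+3=8
parity: l₁+l₂+l₃ = 10 is even

m_sum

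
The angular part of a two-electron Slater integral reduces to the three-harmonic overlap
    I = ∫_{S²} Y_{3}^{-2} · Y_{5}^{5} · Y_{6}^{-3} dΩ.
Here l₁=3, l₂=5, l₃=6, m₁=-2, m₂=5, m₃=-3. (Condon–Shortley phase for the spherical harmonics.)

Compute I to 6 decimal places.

Rules hold: Σm=0, L=14 even, 2≤6≤8.
N = 7·11·13 = 1001
Δ = 2!·4!·8!/15! = 1/675675
Racah Σ t=0..2: t=0:+1/8640 t=1:−1/2304 t=2:+1/8640 = -7/34560
⇒ 3j(3 5 6; 0 0 0)² = 7/429, sgn -1
Racah Σ t=2..2: t=2:+1/483840 = 1/483840
⇒ 3j(3 5 6; -2 5 -3)² = 6/1001, sgn -1
4πI² = N·(3j₀)²·(3jₘ)² = 14/143
I = +1·√(0.0979021/4π) = 0.08826552

0.088266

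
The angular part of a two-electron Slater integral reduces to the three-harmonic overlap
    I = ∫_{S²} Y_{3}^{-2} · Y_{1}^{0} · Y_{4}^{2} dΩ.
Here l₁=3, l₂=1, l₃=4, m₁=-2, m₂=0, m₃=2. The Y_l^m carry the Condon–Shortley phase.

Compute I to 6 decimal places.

0.213244

Rules hold: Σm=0, L=8 even, 2≤4≤4.
N = 7·3·9 = 189
Δ = 0!·6!·2!/9! = 1/252
Racah Σ t=0..0: t=0:+1/36 = 1/36
⇒ 3j(3 1 4; 0 0 0)² = 4/63, sgn +1
Racah Σ t=0..0: t=0:+1/120 = 1/120
⇒ 3j(3 1 4; -2 0 2)² = 1/21, sgn +1
4πI² = N·(3j₀)²·(3jₘ)² = 4/7
I = +1·√(0.571429/4π) = 0.21324362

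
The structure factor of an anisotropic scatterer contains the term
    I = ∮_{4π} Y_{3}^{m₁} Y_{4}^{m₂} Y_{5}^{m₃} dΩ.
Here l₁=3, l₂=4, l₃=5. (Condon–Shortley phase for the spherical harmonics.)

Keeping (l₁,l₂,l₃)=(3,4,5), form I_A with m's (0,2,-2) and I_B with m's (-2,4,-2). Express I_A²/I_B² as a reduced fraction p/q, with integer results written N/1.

Same 3,4,5: normalisation and zero-m 3j drop out of the ratio.
A: Δ: 2! 4! 6! / 13! → 1/180180; sum: t=0:+1/8640 t=1:−1/480 t=2:+1/576 = -1/4320; 3j²(3 4 5; 0 2 -2) = Δ·Π!·Σ² = 1/2145  (sign +1)
B: Δ: 2! 4! 6! / 13! → 1/180180; sum: t=2:+1/8640 = 1/8640; 3j²(3 4 5; -2 4 -2) = Δ·Π!·Σ² = 14/1287  (sign -1)
I_A²/I_B² = (1/2145)/(14/1287) = 3/70

3/70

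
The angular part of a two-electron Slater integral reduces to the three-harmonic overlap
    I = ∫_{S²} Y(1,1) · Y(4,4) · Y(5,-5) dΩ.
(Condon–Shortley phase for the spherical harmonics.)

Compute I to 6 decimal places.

Rules hold: Σm=0, L=10 even, 3≤5≤5.
N = 3·9·11 = 297
Δ = 0!·2!·8!/11! = 1/495
Racah Σ t=0..0: t=0:+1/576 = 1/576
⇒ 3j(1 4 5; 0 0 0)² = 5/99, sgn -1
Racah Σ t=0..0: t=0:+1/80640 = 1/80640
⇒ 3j(1 4 5; 1 4 -5)² = 1/11, sgn +1
4πI² = N·(3j₀)²·(3jₘ)² = 15/11
I = -1·√(1.36364/4π) = -0.32941575

-0.329416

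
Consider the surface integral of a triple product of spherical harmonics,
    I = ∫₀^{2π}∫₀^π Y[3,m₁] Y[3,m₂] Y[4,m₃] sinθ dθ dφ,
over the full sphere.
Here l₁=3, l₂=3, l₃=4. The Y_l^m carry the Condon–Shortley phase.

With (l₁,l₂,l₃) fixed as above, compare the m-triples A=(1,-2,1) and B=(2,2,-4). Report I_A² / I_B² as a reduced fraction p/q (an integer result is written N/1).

l's match ⇒ only the (l;m) 3-j factors differ between A and B.
A: triangle coeff Δ(3,3,4) = 1/34650; Σ_t [0,1]: t=0:+1/48 t=1:−1/144 = 1/72; (3j)²=16/693 [(3 3 4; 1 -2 1)], sign=-1
B: triangle coeff Δ(3,3,4) = 1/34650; Σ_t [1,1]: t=1:−1/576 = -1/576; (3j)²=5/99 [(3 3 4; 2 2 -4)], sign=-1
I_A²/I_B² = (16/693)/(5/99) = 16/35

16/35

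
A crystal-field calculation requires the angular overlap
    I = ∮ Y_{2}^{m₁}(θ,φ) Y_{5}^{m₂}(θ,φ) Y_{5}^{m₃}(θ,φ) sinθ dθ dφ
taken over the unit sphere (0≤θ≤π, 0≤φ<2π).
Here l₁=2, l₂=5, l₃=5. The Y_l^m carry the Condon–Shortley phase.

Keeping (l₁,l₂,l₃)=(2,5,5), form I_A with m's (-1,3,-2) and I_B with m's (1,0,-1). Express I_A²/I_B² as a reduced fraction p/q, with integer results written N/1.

20/1

l's match ⇒ only the (l;m) 3-j factors differ between A and B.
A: triangle coeff Δ(2,5,5) = 1/38610; Σ_t [1,2]: t=1:−1/10080 t=2:+1/2880 = 1/4032; (3j)²=10/429 [(2 5 5; -1 3 -2)], sign=-1
B: triangle coeff Δ(2,5,5) = 1/38610; Σ_t [0,1]: t=0:+1/1440 t=1:−1/1152 = -1/5760; (3j)²=1/858 [(2 5 5; 1 0 -1)], sign=-1
I_A²/I_B² = (10/429)/(1/858) = 20/1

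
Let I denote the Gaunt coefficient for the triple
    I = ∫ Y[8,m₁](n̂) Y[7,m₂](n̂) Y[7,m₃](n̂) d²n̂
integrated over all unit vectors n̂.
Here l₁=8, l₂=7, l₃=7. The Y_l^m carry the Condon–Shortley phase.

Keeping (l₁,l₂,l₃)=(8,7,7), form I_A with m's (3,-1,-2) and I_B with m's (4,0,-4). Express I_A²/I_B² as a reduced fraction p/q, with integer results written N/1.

5500/7581

Same 8,7,7: normalisation and zero-m 3j drop out of the ratio.
A: Δ: 8! 8! 6! / 23! → 1/22086194130; sum: t=0:+1/20901888000 t=1:−1/348364800 t=2:+1/49766400 t=3:−1/37324800 t=4:+1/139345920 t=5:−1/3483648000 = -11/4180377600; 3j²(8 7 7; 3 -1 -2) = Δ·Π!·Σ² = 550/289731  (sign +1)
B: Δ: 8! 8! 6! / 23! → 1/22086194130; sum: t=1:−1/2612736000 t=2:+1/248832000 t=3:−1/174182400 t=4:+1/836075520 = -19/20901888000; 3j²(8 7 7; 4 0 -4) = Δ·Π!·Σ² = 133/50830  (sign +1)
I_A²/I_B² = (550/289731)/(133/50830) = 5500/7581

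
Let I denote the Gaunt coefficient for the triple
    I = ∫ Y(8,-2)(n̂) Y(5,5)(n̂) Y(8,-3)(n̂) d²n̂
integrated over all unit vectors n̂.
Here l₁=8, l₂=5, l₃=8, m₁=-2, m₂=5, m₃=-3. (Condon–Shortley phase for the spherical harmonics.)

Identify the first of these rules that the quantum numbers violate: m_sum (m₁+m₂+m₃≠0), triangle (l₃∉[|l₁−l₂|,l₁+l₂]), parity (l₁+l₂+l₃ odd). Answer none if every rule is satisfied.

Σmᵢ = 0  ✓
l₃∈[|l₁−l₂|,l₁+l₂]=[3,13], have l₃=8  ✓
Σlᵢ = 21 ⇒ odd  ✗

parity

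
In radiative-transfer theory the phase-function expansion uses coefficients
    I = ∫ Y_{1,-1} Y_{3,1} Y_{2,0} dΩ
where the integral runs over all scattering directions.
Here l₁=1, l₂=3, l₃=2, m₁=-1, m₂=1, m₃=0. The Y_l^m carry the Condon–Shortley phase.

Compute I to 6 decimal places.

Rules hold: Σm=0, L=6 even, 2≤2≤4.
N = 3·7·5 = 105
Δ = 2!·0!·4!/7! = 1/105
Racah Σ t=1..1: t=1:−1/4 = -1/4
⇒ 3j(1 3 2; 0 0 0)² = 3/35, sgn -1
Racah Σ t=2..2: t=2:+1/8 = 1/8
⇒ 3j(1 3 2; -1 1 0)² = 2/35, sgn +1
4πI² = N·(3j₀)²·(3jₘ)² = 18/35
I = -1·√(0.514286/4π) = -0.20230066

-0.202301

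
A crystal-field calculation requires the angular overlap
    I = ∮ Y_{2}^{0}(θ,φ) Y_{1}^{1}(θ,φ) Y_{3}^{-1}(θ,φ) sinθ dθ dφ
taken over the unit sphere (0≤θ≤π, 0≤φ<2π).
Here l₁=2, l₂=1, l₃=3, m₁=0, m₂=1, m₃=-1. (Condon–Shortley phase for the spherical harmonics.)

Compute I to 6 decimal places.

m-sum 0 ✓  L=6 even ✓  1≤3≤3 ✓
Π(2lᵢ+1) = 5×3×7 = 105
triangle coeff Δ(2,1,3) = 1/105
Σ_t [0,0]: t=0:+1/4 = 1/4
(3j)²=3/35 [(2 1 3; 0 0 0)], sign=-1
Σ_t [0,0]: t=0:+1/8 = 1/8
(3j)²=2/35 [(2 1 3; 0 1 -1)], sign=+1
⇒ 4πI² = 18/35
I = (-1)√(18/35/(4π)) = -0.20230066

-0.202301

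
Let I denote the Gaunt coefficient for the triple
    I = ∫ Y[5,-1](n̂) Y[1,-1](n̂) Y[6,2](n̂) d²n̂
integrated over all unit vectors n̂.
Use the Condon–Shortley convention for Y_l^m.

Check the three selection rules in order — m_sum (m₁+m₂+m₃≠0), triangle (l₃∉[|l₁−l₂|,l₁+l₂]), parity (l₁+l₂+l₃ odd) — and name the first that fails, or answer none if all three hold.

none

azimuthal sum: -1 − 1 + 2 = 0  ✓
4 ≤ 6 ≤ 6 (triangle on l)  ✓
L = 5 + 1 + 6 = 12 (even)  ✓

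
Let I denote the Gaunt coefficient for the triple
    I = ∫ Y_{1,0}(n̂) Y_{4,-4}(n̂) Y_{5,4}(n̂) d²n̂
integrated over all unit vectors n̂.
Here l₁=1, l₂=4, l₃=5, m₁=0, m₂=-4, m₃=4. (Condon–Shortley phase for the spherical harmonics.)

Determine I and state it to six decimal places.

0.147319

Checks pass: Σm=0; 10 even; l₃=5∈[3,5].
(2·1+1)(2·4+1)(2·5+1) = 297
Δ: 0! 2! 8! / 11! → 1/495
sum: t=0:+1/576 = 1/576
3j²(1 4 5; 0 0 0) = Δ·Π!·Σ² = 5/99  (sign -1)
sum: t=0:+1/40320 = 1/40320
3j²(1 4 5; 0 -4 4) = Δ·Π!·Σ² = 1/55  (sign -1)
combine: 4πI² = 297·5/99·1/55 = 3/11
take √, sign +1: I = 0.14731920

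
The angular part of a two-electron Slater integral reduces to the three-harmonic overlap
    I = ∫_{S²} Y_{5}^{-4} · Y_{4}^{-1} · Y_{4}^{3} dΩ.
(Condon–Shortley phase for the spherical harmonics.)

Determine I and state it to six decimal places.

Σmᵢ = -2 ≠ 0, so the φ-integral vanishes; I = 0

0.000000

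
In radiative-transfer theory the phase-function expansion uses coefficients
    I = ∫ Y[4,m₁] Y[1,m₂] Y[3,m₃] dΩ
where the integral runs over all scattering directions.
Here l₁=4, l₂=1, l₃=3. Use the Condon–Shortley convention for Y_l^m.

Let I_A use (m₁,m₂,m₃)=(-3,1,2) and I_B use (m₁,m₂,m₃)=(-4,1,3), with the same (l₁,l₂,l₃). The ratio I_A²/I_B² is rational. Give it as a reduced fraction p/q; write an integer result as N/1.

l's match ⇒ only the (l;m) 3-j factors differ between A and B.
A: triangle coeff Δ(4,1,3) = 1/252; Σ_t [2,2]: t=2:+1/240 = 1/240; (3j)²=1/12 [(4 1 3; -3 1 2)], sign=-1
B: triangle coeff Δ(4,1,3) = 1/252; Σ_t [2,2]: t=2:+1/1440 = 1/1440; (3j)²=1/9 [(4 1 3; -4 1 3)], sign=+1
I_A²/I_B² = (1/12)/(1/9) = 3/4

3/4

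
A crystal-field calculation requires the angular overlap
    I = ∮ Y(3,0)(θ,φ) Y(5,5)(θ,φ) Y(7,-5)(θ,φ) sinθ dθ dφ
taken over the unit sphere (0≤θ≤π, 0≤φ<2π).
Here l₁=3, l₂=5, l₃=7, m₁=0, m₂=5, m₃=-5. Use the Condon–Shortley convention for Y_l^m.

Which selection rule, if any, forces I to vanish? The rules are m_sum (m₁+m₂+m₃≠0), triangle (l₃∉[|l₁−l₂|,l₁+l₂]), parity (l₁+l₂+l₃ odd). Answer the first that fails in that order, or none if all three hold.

parity

m₁+m₂+m₃ = 0 + 5 − 5 = 0  ✓
triangle: |3−5|=2 ≤ l₃=7 ≤ 3+5=8  ✓
parity: l₁+l₂+l₃ = 15 is odd  ✗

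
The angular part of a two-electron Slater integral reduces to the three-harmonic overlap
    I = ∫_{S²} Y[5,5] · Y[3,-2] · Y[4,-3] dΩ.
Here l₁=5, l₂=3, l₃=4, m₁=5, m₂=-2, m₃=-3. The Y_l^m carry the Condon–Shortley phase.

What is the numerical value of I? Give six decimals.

Rules hold: Σm=0, L=12 even, 2≤4≤8.
N = 11·7·9 = 693
Δ = 4!·6!·2!/13! = 1/180180
Racah Σ t=1..3: t=1:−1/576 t=2:+1/144 t=3:−1/576 = 1/288
⇒ 3j(5 3 4; 0 0 0)² = 20/1001, sgn +1
Racah Σ t=0..0: t=0:+1/17280 = 1/17280
⇒ 3j(5 3 4; 5 -2 -3)² = 35/858, sgn -1
4πI² = N·(3j₀)²·(3jₘ)² = 1050/1859
I = -1·√(0.56482/4π) = -0.21200691

-0.212007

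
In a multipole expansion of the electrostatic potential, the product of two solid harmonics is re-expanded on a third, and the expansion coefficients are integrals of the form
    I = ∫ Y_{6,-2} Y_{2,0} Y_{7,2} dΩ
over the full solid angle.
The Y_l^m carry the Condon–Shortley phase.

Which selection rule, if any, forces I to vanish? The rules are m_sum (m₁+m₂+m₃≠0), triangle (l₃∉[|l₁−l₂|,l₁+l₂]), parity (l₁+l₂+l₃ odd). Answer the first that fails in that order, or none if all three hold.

Σmᵢ = 0  ✓
l₃∈[|l₁−l₂|,l₁+l₂]=[4,8], have l₃=7  ✓
Σlᵢ = 15 ⇒ odd  ✗

parity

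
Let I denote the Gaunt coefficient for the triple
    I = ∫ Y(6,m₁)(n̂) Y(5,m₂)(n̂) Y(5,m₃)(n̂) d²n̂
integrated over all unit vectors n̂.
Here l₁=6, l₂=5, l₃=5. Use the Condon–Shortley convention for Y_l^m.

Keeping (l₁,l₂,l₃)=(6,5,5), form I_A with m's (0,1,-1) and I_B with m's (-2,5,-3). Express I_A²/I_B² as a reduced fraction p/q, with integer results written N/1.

l's match ⇒ only the (l;m) 3-j factors differ between A and B.
A: triangle coeff Δ(6,5,5) = 1/28588560; Σ_t [2,6]: t=2:+1/55296 t=3:−1/7776 t=4:+1/9216 t=5:−1/86400 t=6:+1/12441600 = -7/518400; (3j)²=12/12155 [(6 5 5; 0 1 -1)], sign=-1
B: triangle coeff Δ(6,5,5) = 1/28588560; Σ_t [6,6]: t=6:+1/829440 = 1/829440; (3j)²=35/2431 [(6 5 5; -2 5 -3)], sign=+1
I_A²/I_B² = (12/12155)/(35/2431) = 12/175

12/175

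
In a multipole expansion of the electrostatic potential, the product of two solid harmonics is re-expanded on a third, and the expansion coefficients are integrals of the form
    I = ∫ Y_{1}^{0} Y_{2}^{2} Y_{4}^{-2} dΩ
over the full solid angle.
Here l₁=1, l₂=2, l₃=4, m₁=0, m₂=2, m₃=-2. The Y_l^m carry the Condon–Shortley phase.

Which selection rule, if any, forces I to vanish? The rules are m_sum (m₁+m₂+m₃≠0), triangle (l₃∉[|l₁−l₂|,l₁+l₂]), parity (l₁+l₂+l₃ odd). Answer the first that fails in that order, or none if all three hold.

m₁+m₂+m₃ = 0 + 2 − 2 = 0  ✓
triangle: |1−2|=1 ≤ l₃=4 ≤ 1+2=3  ✗
parity: l₁+l₂+l₃ = 7 is odd

triangle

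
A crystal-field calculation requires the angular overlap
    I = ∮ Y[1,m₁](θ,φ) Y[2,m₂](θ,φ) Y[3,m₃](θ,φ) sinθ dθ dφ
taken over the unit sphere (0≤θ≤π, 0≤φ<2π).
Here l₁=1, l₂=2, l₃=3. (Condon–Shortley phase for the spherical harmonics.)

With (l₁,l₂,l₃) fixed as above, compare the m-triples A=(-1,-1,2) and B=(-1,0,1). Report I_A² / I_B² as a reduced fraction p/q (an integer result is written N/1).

Shared (l₁,l₂,l₃)=(1,2,3): N and (l;000)² cancel in I_A²/I_B².
A: Δ = 0!·2!·4!/7! = 1/105; Racah Σ t=0..0: t=0:+1/12 = 1/12; ⇒ 3j(1 2 3; -1 -1 2)² = 2/21, sgn -1
B: Δ = 0!·2!·4!/7! = 1/105; Racah Σ t=0..0: t=0:+1/8 = 1/8; ⇒ 3j(1 2 3; -1 0 1)² = 2/35, sgn +1
I_A²/I_B² = (2/21)/(2/35) = 5/3

5/3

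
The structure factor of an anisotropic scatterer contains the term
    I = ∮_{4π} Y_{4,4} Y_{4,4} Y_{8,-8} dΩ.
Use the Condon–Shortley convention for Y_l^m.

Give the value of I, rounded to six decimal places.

m-sum 0 ✓  L=16 even ✓  0≤8≤8 ✓
Π(2lᵢ+1) = 9×9×17 = 1377
triangle coeff Δ(4,4,8) = 1/218790
Σ_t [0,0]: t=0:+1/331776 = 1/331776
(3j)²=490/21879 [(4 4 8; 0 0 0)], sign=+1
Σ_t [0,0]: t=0:+1/1625702400 = 1/1625702400
(3j)²=1/17 [(4 4 8; 4 4 -8)], sign=+1
⇒ 4πI² = 4410/2431
I = (+1)√(4410/2431/(4π)) = 0.37994601

0.379946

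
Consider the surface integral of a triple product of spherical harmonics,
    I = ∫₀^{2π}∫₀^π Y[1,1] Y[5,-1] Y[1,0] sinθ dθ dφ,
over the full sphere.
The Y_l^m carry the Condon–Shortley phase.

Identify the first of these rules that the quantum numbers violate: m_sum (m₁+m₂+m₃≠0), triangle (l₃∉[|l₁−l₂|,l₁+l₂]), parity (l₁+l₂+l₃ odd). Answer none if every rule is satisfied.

triangle

Σmᵢ = 0  ✓
l₃∈[|l₁−l₂|,l₁+l₂]=[4,6], have l₃=1  ✗
Σlᵢ = 7 ⇒ odd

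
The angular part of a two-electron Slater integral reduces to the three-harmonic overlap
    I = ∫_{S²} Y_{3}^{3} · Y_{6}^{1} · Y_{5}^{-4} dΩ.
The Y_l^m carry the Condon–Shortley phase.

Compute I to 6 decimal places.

0.072068

Rules hold: Σm=0, L=14 even, 3≤5≤9.
N = 7·13·11 = 1001
Δ = 4!·2!·8!/15! = 1/675675
Racah Σ t=1..3: t=1:−1/8640 t=2:+1/2304 t=3:−1/8640 = 7/34560
⇒ 3j(3 6 5; 0 0 0)² = 7/429, sgn -1
Racah Σ t=0..0: t=0:+1/241920 = 1/241920
⇒ 3j(3 6 5; 3 1 -4)² = 4/1001, sgn -1
4πI² = N·(3j₀)²·(3jₘ)² = 28/429
I = +1·√(0.0652681/4π) = 0.07206849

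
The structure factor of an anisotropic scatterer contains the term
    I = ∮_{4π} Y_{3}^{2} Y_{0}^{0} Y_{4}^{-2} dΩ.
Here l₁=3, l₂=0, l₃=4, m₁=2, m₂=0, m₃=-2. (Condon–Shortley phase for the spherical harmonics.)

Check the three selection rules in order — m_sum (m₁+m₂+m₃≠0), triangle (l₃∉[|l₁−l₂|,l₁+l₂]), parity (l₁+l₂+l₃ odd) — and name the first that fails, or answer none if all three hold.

triangle

m₁+m₂+m₃ = 2 + 0 − 2 = 0  ✓
triangle: |3−0|=3 ≤ l₃=4 ≤ 3+0=3  ✗
parity: l₁+l₂+l₃ = 7 is odd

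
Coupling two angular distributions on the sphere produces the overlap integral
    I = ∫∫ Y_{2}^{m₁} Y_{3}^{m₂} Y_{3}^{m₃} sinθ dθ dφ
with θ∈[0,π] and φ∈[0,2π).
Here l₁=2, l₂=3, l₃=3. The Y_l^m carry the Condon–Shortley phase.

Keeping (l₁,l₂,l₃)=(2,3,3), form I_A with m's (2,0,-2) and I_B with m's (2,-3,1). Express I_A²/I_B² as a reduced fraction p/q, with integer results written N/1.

Shared (l₁,l₂,l₃)=(2,3,3): N and (l;000)² cancel in I_A²/I_B².
A: Δ = 2!·2!·4!/9! = 1/3780; Racah Σ t=0..0: t=0:+1/24 = 1/24; ⇒ 3j(2 3 3; 2 0 -2)² = 1/21, sgn -1
B: Δ = 2!·2!·4!/9! = 1/3780; Racah Σ t=0..0: t=0:+1/96 = 1/96; ⇒ 3j(2 3 3; 2 -3 1)² = 1/42, sgn +1
I_A²/I_B² = (1/21)/(1/42) = 2/1

2/1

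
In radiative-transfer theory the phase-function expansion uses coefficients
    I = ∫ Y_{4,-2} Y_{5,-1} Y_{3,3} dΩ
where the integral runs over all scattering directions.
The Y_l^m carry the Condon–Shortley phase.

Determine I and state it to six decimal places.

Rules hold: Σm=0, L=12 even, 1≤3≤9.
N = 9·11·7 = 693
Δ = 6!·2!·4!/13! = 1/180180
Racah Σ t=2..4: t=2:+1/576 t=3:−1/144 t=4:+1/576 = -1/288
⇒ 3j(4 5 3; 0 0 0)² = 20/1001, sgn +1
Racah Σ t=4..4: t=4:+1/2304 = 1/2304
⇒ 3j(4 5 3; -2 -1 3)² = 75/4004, sgn +1
4πI² = N·(3j₀)²·(3jₘ)² = 3375/13013
I = +1·√(0.259356/4π) = 0.14366244

0.143662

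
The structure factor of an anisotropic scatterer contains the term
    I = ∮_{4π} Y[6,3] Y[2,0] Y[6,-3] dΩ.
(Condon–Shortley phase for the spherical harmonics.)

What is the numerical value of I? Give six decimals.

m-sum 0 ✓  L=14 even ✓  4≤6≤8 ✓
Π(2lᵢ+1) = 13×5×13 = 845
triangle coeff Δ(6,2,6) = 1/90090
Σ_t [0,2]: t=0:+1/69120 t=1:−1/14400 t=2:+1/69120 = -7/172800
(3j)²=14/715 [(6 2 6; 0 0 0)], sign=-1
Σ_t [0,2]: t=0:+1/120960 t=1:−1/80640 t=2:+1/1451520 = -1/290304
(3j)²=5/2002 [(6 2 6; 3 0 -3)], sign=+1
⇒ 4πI² = 5/121
I = (-1)√(5/121/(4π)) = -0.05734392

-0.057344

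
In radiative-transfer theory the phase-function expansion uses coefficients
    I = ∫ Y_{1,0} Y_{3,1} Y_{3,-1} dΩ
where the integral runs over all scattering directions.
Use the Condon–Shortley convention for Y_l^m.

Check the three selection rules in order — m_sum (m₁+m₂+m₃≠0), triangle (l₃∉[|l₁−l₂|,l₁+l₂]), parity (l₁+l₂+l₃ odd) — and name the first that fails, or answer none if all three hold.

parity

azimuthal sum: 0 + 1 − 1 = 0  ✓
2 ≤ 3 ≤ 4 (triangle on l)  ✓
L = 1 + 3 + 3 = 7 (odd)  ✗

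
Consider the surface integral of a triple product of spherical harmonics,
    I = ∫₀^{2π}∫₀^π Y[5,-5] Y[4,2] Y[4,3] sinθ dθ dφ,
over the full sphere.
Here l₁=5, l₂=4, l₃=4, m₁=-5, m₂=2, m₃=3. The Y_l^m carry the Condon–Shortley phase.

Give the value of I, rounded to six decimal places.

0.000000

l₁+l₂+l₃=13 is odd: 3j(l;000)=0 ⇒ I=0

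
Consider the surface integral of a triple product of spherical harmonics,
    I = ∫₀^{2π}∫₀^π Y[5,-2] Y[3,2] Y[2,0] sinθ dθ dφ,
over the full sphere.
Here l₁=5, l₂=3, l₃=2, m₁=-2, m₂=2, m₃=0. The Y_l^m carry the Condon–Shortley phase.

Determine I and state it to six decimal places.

0.190188

Rules hold: Σm=0, L=10 even, 2≤2≤8.
N = 11·7·5 = 385
Δ = 6!·4!·0!/11! = 1/2310
Racah Σ t=3..3: t=3:−1/144 = -1/144
⇒ 3j(5 3 2; 0 0 0)² = 10/231, sgn -1
Racah Σ t=5..5: t=5:−1/480 = -1/480
⇒ 3j(5 3 2; -2 2 0)² = 3/110, sgn -1
4πI² = N·(3j₀)²·(3jₘ)² = 5/11
I = +1·√(0.454545/4π) = 0.19018827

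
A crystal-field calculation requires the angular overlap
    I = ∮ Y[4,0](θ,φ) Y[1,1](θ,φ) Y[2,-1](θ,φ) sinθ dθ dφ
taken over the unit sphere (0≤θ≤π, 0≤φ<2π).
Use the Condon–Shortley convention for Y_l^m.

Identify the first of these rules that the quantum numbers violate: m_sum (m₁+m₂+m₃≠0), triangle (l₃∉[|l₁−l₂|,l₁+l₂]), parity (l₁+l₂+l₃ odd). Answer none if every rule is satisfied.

triangle

azimuthal sum: 0 + 1 − 1 = 0  ✓
3 ≤ 2 ≤ 5 (triangle on l)  ✗
L = 4 + 1 + 2 = 7 (odd)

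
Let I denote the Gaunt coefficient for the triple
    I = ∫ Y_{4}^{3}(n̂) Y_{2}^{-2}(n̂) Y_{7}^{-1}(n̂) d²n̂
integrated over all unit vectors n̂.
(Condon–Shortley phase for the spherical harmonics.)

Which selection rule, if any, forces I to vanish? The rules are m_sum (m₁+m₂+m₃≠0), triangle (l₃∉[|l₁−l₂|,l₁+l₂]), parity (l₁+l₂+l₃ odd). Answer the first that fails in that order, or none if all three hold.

azimuthal sum: 3 − 2 − 1 = 0  ✓
2 ≤ 7 ≤ 6 (triangle on l)  ✗
L = 4 + 2 + 7 = 13 (odd)

triangle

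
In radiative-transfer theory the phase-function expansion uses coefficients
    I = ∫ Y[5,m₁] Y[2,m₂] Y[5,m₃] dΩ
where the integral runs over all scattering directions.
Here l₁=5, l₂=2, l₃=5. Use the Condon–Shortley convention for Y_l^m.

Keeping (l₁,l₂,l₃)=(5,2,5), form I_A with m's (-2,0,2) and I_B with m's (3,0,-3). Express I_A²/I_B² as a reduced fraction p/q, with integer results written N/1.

36/1

Same 5,2,5: normalisation and zero-m 3j drop out of the ratio.
A: Δ: 2! 8! 2! / 13! → 1/38610; sum: t=0:+1/20160 t=1:−1/1440 t=2:+1/2880 = -1/3360; 3j²(5 2 5; -2 0 2) = Δ·Π!·Σ² = 6/715  (sign +1)
B: Δ: 2! 8! 2! / 13! → 1/38610; sum: t=0:+1/5760 t=1:−1/5040 t=2:+1/161280 = -1/53760; 3j²(5 2 5; 3 0 -3) = Δ·Π!·Σ² = 1/4290  (sign -1)
I_A²/I_B² = (6/715)/(1/4290) = 36/1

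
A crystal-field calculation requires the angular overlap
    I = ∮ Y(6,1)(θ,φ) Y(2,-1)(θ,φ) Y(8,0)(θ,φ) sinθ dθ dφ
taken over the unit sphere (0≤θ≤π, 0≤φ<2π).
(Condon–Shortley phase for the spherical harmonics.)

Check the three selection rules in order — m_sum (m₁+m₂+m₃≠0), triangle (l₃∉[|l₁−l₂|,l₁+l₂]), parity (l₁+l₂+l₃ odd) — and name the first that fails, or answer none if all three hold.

Σmᵢ = 0  ✓
l₃∈[|l₁−l₂|,l₁+l₂]=[4,8], have l₃=8  ✓
Σlᵢ = 16 ⇒ even  ✓

none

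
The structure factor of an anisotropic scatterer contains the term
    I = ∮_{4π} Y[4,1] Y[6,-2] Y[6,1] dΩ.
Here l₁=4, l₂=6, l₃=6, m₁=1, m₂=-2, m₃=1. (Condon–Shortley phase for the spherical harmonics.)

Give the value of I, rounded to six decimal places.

Rules hold: Σm=0, L=16 even, 2≤6≤10.
N = 9·13·13 = 1521
Δ = 4!·4!·8!/17! = 1/15315300
Racah Σ t=0..4: t=0:+1/829440 t=1:−1/25920 t=2:+1/9216 t=3:−1/25920 t=4:+1/829440 = 7/207360
⇒ 3j(4 6 6; 0 0 0)² = 28/2431, sgn +1
Racah Σ t=0..3: t=0:+1/82944 t=1:−1/17280 t=2:+1/34560 t=3:−1/725760 = -53/2903040
⇒ 3j(4 6 6; 1 -2 1)² = 2809/306306, sgn +1
4πI² = N·(3j₀)²·(3jₘ)² = 5618/34969
I = +1·√(0.160657/4π) = 0.11306920

0.113069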